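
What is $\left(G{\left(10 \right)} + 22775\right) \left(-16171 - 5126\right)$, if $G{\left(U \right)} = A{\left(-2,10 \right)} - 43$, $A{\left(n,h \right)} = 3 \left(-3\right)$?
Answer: $-483931731$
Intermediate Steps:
$A{\left(n,h \right)} = -9$
$G{\left(U \right)} = -52$ ($G{\left(U \right)} = -9 - 43 = -52$)
$\left(G{\left(10 \right)} + 22775\right) \left(-16171 - 5126\right) = \left(-52 + 22775\right) \left(-16171 - 5126\right) = 22723 \left(-21297\right) = -483931731$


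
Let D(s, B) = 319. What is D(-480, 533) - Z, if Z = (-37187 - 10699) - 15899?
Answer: 64104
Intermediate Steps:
Z = -63785 (Z = -47886 - 15899 = -63785)
D(-480, 533) - Z = 319 - 1*(-63785) = 319 + 63785 = 64104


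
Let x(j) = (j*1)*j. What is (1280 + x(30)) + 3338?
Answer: 5518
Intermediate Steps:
x(j) = j² (x(j) = j*j = j²)
(1280 + x(30)) + 3338 = (1280 + 30²) + 3338 = (1280 + 900) + 3338 = 2180 + 3338 = 5518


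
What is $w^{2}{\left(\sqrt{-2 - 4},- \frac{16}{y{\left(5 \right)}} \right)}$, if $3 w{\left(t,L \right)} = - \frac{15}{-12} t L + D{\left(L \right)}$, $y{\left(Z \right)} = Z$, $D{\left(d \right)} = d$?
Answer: $- \frac{2144}{225} + \frac{128 i \sqrt{6}}{45} \approx -9.5289 + 6.9674 i$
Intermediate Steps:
$w{\left(t,L \right)} = \frac{L}{3} + \frac{5 L t}{12}$ ($w{\left(t,L \right)} = \frac{- \frac{15}{-12} t L + L}{3} = \frac{\left(-15\right) \left(- \frac{1}{12}\right) t L + L}{3} = \frac{\frac{5 t}{4} L + L}{3} = \frac{\frac{5 L t}{4} + L}{3} = \frac{L + \frac{5 L t}{4}}{3} = \frac{L}{3} + \frac{5 L t}{12}$)
$w^{2}{\left(\sqrt{-2 - 4},- \frac{16}{y{\left(5 \right)}} \right)} = \left(\frac{- \frac{16}{5} \left(4 + 5 \sqrt{-2 - 4}\right)}{12}\right)^{2} = \left(\frac{\left(-16\right) \frac{1}{5} \left(4 + 5 \sqrt{-6}\right)}{12}\right)^{2} = \left(\frac{1}{12} \left(- \frac{16}{5}\right) \left(4 + 5 i \sqrt{6}\right)\right)^{2} = \left(- \frac{16}{15} - \frac{4 i \sqrt{6}}{3}\right)^{2}$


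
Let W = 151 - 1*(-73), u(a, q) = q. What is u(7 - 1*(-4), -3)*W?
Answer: -672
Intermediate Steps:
W = 224 (W = 151 + 73 = 224)
u(7 - 1*(-4), -3)*W = -3*224 = -672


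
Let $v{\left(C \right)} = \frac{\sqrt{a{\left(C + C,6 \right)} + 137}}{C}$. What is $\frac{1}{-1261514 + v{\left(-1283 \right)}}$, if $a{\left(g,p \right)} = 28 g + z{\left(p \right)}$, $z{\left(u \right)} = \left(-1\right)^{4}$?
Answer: $- \frac{1038282159373}{1309807479999306577} + \frac{1283 i \sqrt{71710}}{2619614959998613154} \approx -7.927 \cdot 10^{-7} + 1.3115 \cdot 10^{-13} i$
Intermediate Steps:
$z{\left(u \right)} = 1$
$a{\left(g,p \right)} = 1 + 28 g$ ($a{\left(g,p \right)} = 28 g + 1 = 1 + 28 g$)
$v{\left(C \right)} = \frac{\sqrt{138 + 56 C}}{C}$ ($v{\left(C \right)} = \frac{\sqrt{\left(1 + 28 \left(C + C\right)\right) + 137}}{C} = \frac{\sqrt{\left(1 + 28 \cdot 2 C\right) + 137}}{C} = \frac{\sqrt{\left(1 + 56 C\right) + 137}}{C} = \frac{\sqrt{138 + 56 C}}{C}$)
$\frac{1}{-1261514 + v{\left(-1283 \right)}} = \frac{1}{-1261514 + \frac{\sqrt{138 + 56 \left(-1283\right)}}{-1283}} = \frac{1}{-1261514 - \frac{\sqrt{138 - 71848}}{1283}} = \frac{1}{-1261514 - \frac{\sqrt{-71710}}{1283}} = \frac{1}{-1261514 - \frac{i \sqrt{71710}}{1283}}$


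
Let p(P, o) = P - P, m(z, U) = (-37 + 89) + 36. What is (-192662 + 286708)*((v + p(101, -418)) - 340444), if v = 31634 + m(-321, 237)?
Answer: -29034069212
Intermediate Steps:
m(z, U) = 88 (m(z, U) = 52 + 36 = 88)
v = 31722 (v = 31634 + 88 = 31722)
p(P, o) = 0
(-192662 + 286708)*((v + p(101, -418)) - 340444) = (-192662 + 286708)*((31722 + 0) - 340444) = 94046*(31722 - 340444) = 94046*(-308722) = -29034069212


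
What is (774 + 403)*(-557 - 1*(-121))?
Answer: -513172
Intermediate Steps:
(774 + 403)*(-557 - 1*(-121)) = 1177*(-557 + 121) = 1177*(-436) = -513172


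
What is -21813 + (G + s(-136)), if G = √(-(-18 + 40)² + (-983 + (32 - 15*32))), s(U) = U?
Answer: -21949 + I*√1915 ≈ -21949.0 + 43.761*I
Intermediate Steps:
G = I*√1915 (G = √(-1*22² + (-983 + (32 - 480))) = √(-1*484 + (-983 - 448)) = √(-484 - 1431) = √(-1915) = I*√1915 ≈ 43.761*I)
-21813 + (G + s(-136)) = -21813 + (I*√1915 - 136) = -21813 + (-136 + I*√1915) = -21949 + I*√1915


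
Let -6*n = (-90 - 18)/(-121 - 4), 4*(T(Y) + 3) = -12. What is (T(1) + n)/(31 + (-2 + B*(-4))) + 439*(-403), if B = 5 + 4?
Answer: -154801607/875 ≈ -1.7692e+5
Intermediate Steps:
B = 9
T(Y) = -6 (T(Y) = -3 + (¼)*(-12) = -3 - 3 = -6)
n = -18/125 (n = -(-90 - 18)/(6*(-121 - 4)) = -(-18)/(-125) = -(-18)*(-1)/125 = -⅙*108/125 = -18/125 ≈ -0.14400)
(T(1) + n)/(31 + (-2 + B*(-4))) + 439*(-403) = (-6 - 18/125)/(31 + (-2 + 9*(-4))) + 439*(-403) = -768/(125*(31 + (-2 - 36))) - 176917 = -768/(125*(31 - 38)) - 176917 = -768/125/(-7) - 176917 = -768/125*(-⅐) - 176917 = 768/875 - 176917 = -154801607/875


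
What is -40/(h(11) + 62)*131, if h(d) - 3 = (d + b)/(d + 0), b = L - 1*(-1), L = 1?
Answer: -7205/91 ≈ -79.176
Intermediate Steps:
b = 2 (b = 1 - 1*(-1) = 1 + 1 = 2)
h(d) = 3 + (2 + d)/d (h(d) = 3 + (d + 2)/(d + 0) = 3 + (2 + d)/d)
-40/(h(11) + 62)*131 = -40/((4 + 2/11) + 62)*131 = -40/(46/11 + 62)*131 = -40/728/11*131 = -40*11/728*131 = -55/91*131 = -7205/91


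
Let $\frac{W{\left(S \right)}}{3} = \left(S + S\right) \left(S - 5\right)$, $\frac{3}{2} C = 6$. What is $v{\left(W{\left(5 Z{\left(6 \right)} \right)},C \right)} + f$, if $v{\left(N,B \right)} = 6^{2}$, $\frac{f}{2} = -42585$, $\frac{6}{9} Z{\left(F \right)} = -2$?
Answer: $-85134$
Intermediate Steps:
$C = 4$ ($C = \frac{2}{3} \cdot 6 = 4$)
$Z{\left(F \right)} = -3$ ($Z{\left(F \right)} = \frac{3}{2} \left(-2\right) = -3$)
$f = -85170$ ($f = 2 \left(-42585\right) = -85170$)
$W{\left(S \right)} = 6 S \left(-5 + S\right)$ ($W{\left(S \right)} = 3 \left(S + S\right) \left(S - 5\right) = 3 \cdot 2 S \left(-5 + S\right) = 6 S \left(-5 + S\right)$)
$v{\left(N,B \right)} = 36$
$v{\left(W{\left(5 Z{\left(6 \right)} \right)},C \right)} + f = 36 - 85170 = -85134$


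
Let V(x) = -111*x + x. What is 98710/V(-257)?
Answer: 9871/2827 ≈ 3.4917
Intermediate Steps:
V(x) = -110*x
98710/V(-257) = 98710/((-110*(-257))) = 98710/28270 = 98710*(1/28270) = 9871/2827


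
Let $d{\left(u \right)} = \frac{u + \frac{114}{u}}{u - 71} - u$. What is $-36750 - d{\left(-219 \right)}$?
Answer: $- \frac{156529951}{4234} \approx -36970.0$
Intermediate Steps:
$d{\left(u \right)} = - u + \frac{u + \frac{114}{u}}{-71 + u}$ ($d{\left(u \right)} = \frac{u + \frac{114}{u}}{-71 + u} - u = - u + \frac{u + \frac{114}{u}}{-71 + u}$)
$-36750 - d{\left(-219 \right)} = -36750 - \frac{114 - \left(-219\right)^{3} + 72 \left(-219\right)^{2}}{\left(-219\right) \left(-71 - 219\right)} = -36750 - - \frac{114 - -10503459 + 72 \cdot 47961}{219 \left(-290\right)} = -36750 - \left(- \frac{1}{219}\right) \left(- \frac{1}{290}\right) \left(114 + 10503459 + 3453192\right) = -36750 - \left(- \frac{1}{219}\right) \left(- \frac{1}{290}\right) 13956765 = -36750 - \frac{930451}{4234} = - \frac{156529951}{4234}$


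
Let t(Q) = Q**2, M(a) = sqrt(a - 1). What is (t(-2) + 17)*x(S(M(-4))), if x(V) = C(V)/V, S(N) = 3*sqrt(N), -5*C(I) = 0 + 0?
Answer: 0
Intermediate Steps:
M(a) = sqrt(-1 + a)
C(I) = 0 (C(I) = -(0 + 0)/5 = -1/5*0 = 0)
x(V) = 0 (x(V) = 0/V = 0)
(t(-2) + 17)*x(S(M(-4))) = ((-2)**2 + 17)*0 = (4 + 17)*0 = 21*0 = 0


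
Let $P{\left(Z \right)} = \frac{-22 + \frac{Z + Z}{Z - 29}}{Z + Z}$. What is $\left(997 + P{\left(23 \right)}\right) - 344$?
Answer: $\frac{90025}{138} \approx 652.36$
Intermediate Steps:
$P{\left(Z \right)} = \frac{-22 + \frac{2 Z}{-29 + Z}}{2 Z}$
$\left(997 + P{\left(23 \right)}\right) - 344 = \left(997 + \frac{319 - 230}{23 \left(-29 + 23\right)}\right) - 344 = \left(997 + \frac{319 - 230}{23 \left(-6\right)}\right) - 344 = \left(997 + \frac{1}{23} \left(- \frac{1}{6}\right) 89\right) - 344 = \left(997 - \frac{89}{138}\right) - 344 = \frac{137497}{138} - 344 = \frac{90025}{138}$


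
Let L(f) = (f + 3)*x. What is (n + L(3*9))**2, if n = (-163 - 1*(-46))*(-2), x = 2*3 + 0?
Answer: 171396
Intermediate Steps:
x = 6 (x = 6 + 0 = 6)
n = 234 (n = (-163 + 46)*(-2) = -117*(-2) = 234)
L(f) = 18 + 6*f (L(f) = (f + 3)*6 = (3 + f)*6 = 18 + 6*f)
(n + L(3*9))**2 = (234 + (18 + 6*(3*9)))**2 = (234 + (18 + 6*27))**2 = (234 + (18 + 162))**2 = (234 + 180)**2 = 414**2 = 171396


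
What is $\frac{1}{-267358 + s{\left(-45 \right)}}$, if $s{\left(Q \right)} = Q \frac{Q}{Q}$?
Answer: $- \frac{1}{267403} \approx -3.7397 \cdot 10^{-6}$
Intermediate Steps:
$s{\left(Q \right)} = Q$ ($s{\left(Q \right)} = Q 1 = Q$)
$\frac{1}{-267358 + s{\left(-45 \right)}} = \frac{1}{-267358 - 45} = \frac{1}{-267403} = - \frac{1}{267403}$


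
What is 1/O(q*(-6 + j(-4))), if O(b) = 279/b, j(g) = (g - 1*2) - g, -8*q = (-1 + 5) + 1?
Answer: 5/279 ≈ 0.017921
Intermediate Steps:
q = -5/8 (q = -((-1 + 5) + 1)/8 = -(4 + 1)/8 = -⅛*5 = -5/8 ≈ -0.62500)
j(g) = -2 (j(g) = (g - 2) - g = (-2 + g) - g = -2)
1/O(q*(-6 + j(-4))) = 1/(279/((-5*(-6 - 2)/8))) = 1/(279/((-5/8*(-8)))) = 1/(279/5) = 5/279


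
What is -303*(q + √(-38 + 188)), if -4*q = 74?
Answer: 11211/2 - 1515*√6 ≈ 1894.5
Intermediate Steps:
q = -37/2 (q = -¼*74 = -37/2 ≈ -18.500)
-303*(q + √(-38 + 188)) = -303*(-37/2 + √(-38 + 188)) = -303*(-37/2 + √150) = -303*(-37/2 + 5*√6) = 11211/2 - 1515*√6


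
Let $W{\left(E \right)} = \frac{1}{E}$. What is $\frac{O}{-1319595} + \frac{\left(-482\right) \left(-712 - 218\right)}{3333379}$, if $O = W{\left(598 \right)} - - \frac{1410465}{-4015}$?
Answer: $\frac{284607459863892169}{2112234275313131970} \approx 0.13474$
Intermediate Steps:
$O = - \frac{168690811}{480194}$ ($O = \frac{1}{598} - - \frac{1410465}{-4015} = \frac{1}{598} - \left(-1410465\right) \left(- \frac{1}{4015}\right) = \frac{1}{598} - \frac{282093}{803} = - \frac{168690811}{480194} \approx -351.3$)
$\frac{O}{-1319595} + \frac{\left(-482\right) \left(-712 - 218\right)}{3333379} = - \frac{168690811}{480194 \left(-1319595\right)} + \frac{\left(-482\right) \left(-712 - 218\right)}{3333379} = \left(- \frac{168690811}{480194}\right) \left(- \frac{1}{1319595}\right) + \left(-482\right) \left(-930\right) \frac{1}{3333379} = \frac{168690811}{633661601430} + 448260 \cdot \frac{1}{3333379} = \frac{168690811}{633661601430} + \frac{448260}{3333379} = \frac{284607459863892169}{2112234275313131970}$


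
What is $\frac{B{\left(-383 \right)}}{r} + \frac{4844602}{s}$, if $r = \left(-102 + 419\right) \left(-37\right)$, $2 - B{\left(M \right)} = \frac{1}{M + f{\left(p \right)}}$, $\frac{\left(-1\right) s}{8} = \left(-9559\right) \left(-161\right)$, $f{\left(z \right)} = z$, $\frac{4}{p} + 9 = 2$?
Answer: $- \frac{10902441146051}{27695267567220} \approx -0.39366$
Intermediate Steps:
$p = - \frac{4}{7}$ ($p = \frac{4}{-9 + 2} = \frac{4}{-7} = 4 \left(- \frac{1}{7}\right) = - \frac{4}{7} \approx -0.57143$)
$s = -12311992$ ($s = - 8 \left(\left(-9559\right) \left(-161\right)\right) = \left(-8\right) 1538999 = -12311992$)
$B{\left(M \right)} = 2 - \frac{1}{- \frac{4}{7} + M}$ ($B{\left(M \right)} = 2 - \frac{1}{M - \frac{4}{7}} = 2 - \frac{1}{- \frac{4}{7} + M}$)
$r = -11729$ ($r = 317 \left(-37\right) = -11729$)
$\frac{B{\left(-383 \right)}}{r} + \frac{4844602}{s} = \frac{\frac{1}{-4 + 7 \left(-383\right)} \left(-15 + 14 \left(-383\right)\right)}{-11729} + \frac{4844602}{-12311992} = \frac{-15 - 5362}{-4 - 2681} \left(- \frac{1}{11729}\right) + 4844602 \left(- \frac{1}{12311992}\right) = \frac{1}{-2685} \left(-5377\right) \left(- \frac{1}{11729}\right) - \frac{346043}{879428} = \left(- \frac{1}{2685}\right) \left(-5377\right) \left(- \frac{1}{11729}\right) - \frac{346043}{879428} = \frac{5377}{2685} \left(- \frac{1}{11729}\right) - \frac{346043}{879428} = - \frac{5377}{31492365} - \frac{346043}{879428} = - \frac{10902441146051}{27695267567220}$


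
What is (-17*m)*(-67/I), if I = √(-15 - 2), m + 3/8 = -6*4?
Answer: 13065*I*√17/8 ≈ 6733.5*I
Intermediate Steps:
m = -195/8 (m = -3/8 - 6*4 = -3/8 - 24 = -195/8 ≈ -24.375)
I = I*√17 (I = √(-17) = I*√17 ≈ 4.1231*I)
(-17*m)*(-67/I) = (-17*(-195/8))*(-67*(-I*√17/17)) = 3315*(-(-67)*I*√17/17)/8 = 3315*(67*I*√17/17)/8 = 13065*I*√17/8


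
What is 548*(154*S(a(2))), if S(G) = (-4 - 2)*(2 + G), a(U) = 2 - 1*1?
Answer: -1519056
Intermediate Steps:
a(U) = 1 (a(U) = 2 - 1 = 1)
S(G) = -12 - 6*G (S(G) = -6*(2 + G) = -12 - 6*G)
548*(154*S(a(2))) = 548*(154*(-12 - 6*1)) = 548*(154*(-12 - 6)) = 548*(154*(-18)) = 548*(-2772) = -1519056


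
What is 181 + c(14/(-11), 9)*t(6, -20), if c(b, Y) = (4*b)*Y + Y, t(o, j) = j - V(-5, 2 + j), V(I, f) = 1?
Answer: 10496/11 ≈ 954.18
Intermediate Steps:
t(o, j) = -1 + j (t(o, j) = j - 1*1 = j - 1 = -1 + j)
c(b, Y) = Y + 4*Y*b (c(b, Y) = 4*Y*b + Y = Y + 4*Y*b)
181 + c(14/(-11), 9)*t(6, -20) = 181 + (9*(1 + 4*(14/(-11))))*(-1 - 20) = 181 + (9*(1 + 4*(14*(-1/11))))*(-21) = 181 + (9*(1 + 4*(-14/11)))*(-21) = 181 + (9*(1 - 56/11))*(-21) = 181 + (9*(-45/11))*(-21) = 181 - 405/11*(-21) = 181 + 8505/11 = 10496/11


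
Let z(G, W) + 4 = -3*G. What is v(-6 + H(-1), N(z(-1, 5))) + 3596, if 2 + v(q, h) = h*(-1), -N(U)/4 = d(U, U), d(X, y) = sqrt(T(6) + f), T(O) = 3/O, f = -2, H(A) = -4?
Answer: 3594 + 2*I*sqrt(6) ≈ 3594.0 + 4.899*I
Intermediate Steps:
z(G, W) = -4 - 3*G
d(X, y) = I*sqrt(6)/2 (d(X, y) = sqrt(3/6 - 2) = sqrt(3*(1/6) - 2) = sqrt(1/2 - 2) = sqrt(-3/2) = I*sqrt(6)/2)
N(U) = -2*I*sqrt(6)
v(q, h) = -2 - h (v(q, h) = -2 + h*(-1) = -2 - h)
v(-6 + H(-1), N(z(-1, 5))) + 3596 = (-2 - (-2)*I*sqrt(6)) + 3596 = (-2 + 2*I*sqrt(6)) + 3596 = 3594 + 2*I*sqrt(6)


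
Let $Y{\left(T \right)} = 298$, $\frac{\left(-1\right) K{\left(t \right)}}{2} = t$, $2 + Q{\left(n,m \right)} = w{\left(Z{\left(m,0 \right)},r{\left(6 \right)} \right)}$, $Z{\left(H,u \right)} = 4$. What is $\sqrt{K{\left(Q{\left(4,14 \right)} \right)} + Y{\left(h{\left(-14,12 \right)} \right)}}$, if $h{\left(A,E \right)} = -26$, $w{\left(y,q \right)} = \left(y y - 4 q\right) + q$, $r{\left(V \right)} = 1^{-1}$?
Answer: $2 \sqrt{69} \approx 16.613$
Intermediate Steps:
$r{\left(V \right)} = 1$
$w{\left(y,q \right)} = y^{2} - 3 q$ ($w{\left(y,q \right)} = \left(y^{2} - 4 q\right) + q = y^{2} - 3 q$)
$Q{\left(n,m \right)} = 11$ ($Q{\left(n,m \right)} = -2 + \left(4^{2} - 3\right) = -2 + \left(16 - 3\right) = -2 + 13 = 11$)
$K{\left(t \right)} = - 2 t$
$\sqrt{K{\left(Q{\left(4,14 \right)} \right)} + Y{\left(h{\left(-14,12 \right)} \right)}} = \sqrt{\left(-2\right) 11 + 298} = \sqrt{-22 + 298} = \sqrt{276} = 2 \sqrt{69}$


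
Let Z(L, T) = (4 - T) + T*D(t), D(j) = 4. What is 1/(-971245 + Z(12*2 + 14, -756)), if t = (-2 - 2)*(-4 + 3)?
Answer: -1/973509 ≈ -1.0272e-6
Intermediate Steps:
t = 4 (t = -4*(-1) = 4)
Z(L, T) = 4 + 3*T (Z(L, T) = (4 - T) + T*4 = (4 - T) + 4*T = 4 + 3*T)
1/(-971245 + Z(12*2 + 14, -756)) = 1/(-971245 + (4 + 3*(-756))) = 1/(-971245 + (4 - 2268)) = 1/(-971245 - 2264) = 1/(-973509) = -1/973509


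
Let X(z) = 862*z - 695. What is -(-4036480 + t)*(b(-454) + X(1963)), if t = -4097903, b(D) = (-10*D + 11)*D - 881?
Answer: -3055469479992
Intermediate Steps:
X(z) = -695 + 862*z
b(D) = -881 + D*(11 - 10*D) (b(D) = (11 - 10*D)*D - 881 = D*(11 - 10*D) - 881 = -881 + D*(11 - 10*D))
-(-4036480 + t)*(b(-454) + X(1963)) = -(-4036480 - 4097903)*((-881 - 10*(-454)² + 11*(-454)) + (-695 + 862*1963)) = -(-8134383)*((-881 - 10*206116 - 4994) + (-695 + 1692106)) = -(-8134383)*((-881 - 2061160 - 4994) + 1691411) = -(-8134383)*(-2067035 + 1691411) = -(-8134383)*(-375624) = -1*3055469479992 = -3055469479992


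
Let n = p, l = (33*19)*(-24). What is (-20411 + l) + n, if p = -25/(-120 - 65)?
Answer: -1311978/37 ≈ -35459.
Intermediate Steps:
l = -15048 (l = 627*(-24) = -15048)
p = 5/37 (p = -25/(-185) = -25*(-1/185) = 5/37 ≈ 0.13514)
n = 5/37 ≈ 0.13514
(-20411 + l) + n = (-20411 - 15048) + 5/37 = -35459 + 5/37 = -1311978/37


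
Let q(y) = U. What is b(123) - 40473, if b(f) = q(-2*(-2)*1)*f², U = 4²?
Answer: 201591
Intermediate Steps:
U = 16
q(y) = 16
b(f) = 16*f²
b(123) - 40473 = 16*123² - 40473 = 16*15129 - 40473 = 242064 - 40473 = 201591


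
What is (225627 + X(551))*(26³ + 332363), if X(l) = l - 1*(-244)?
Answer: 79233888258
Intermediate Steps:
X(l) = 244 + l (X(l) = l + 244 = 244 + l)
(225627 + X(551))*(26³ + 332363) = (225627 + (244 + 551))*(26³ + 332363) = (225627 + 795)*(17576 + 332363) = 226422*349939 = 79233888258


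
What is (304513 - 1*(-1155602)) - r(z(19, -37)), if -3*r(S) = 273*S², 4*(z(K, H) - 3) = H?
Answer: 23418715/16 ≈ 1.4637e+6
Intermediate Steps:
z(K, H) = 3 + H/4
r(S) = -91*S²
(304513 - 1*(-1155602)) - r(z(19, -37)) = (304513 - 1*(-1155602)) - (-91)*(3 + (¼)*(-37))² = (304513 + 1155602) - (-91)*(3 - 37/4)² = 1460115 - (-91)*(-25/4)² = 1460115 - (-91)*625/16 = 1460115 - 1*(-56875/16) = 1460115 + 56875/16 = 23418715/16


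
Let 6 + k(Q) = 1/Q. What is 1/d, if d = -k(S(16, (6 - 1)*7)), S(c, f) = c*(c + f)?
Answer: 816/4895 ≈ 0.16670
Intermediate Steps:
k(Q) = -6 + 1/Q
d = 4895/816 (d = -(-6 + 1/(16*(16 + (6 - 1)*7))) = -(-6 + 1/(16*(16 + 5*7))) = -(-6 + 1/(16*(16 + 35))) = -(-6 + 1/(16*51)) = -(-6 + 1/816) = -1*(-4895/816) = 4895/816 ≈ 5.9988)
1/d = 1/(4895/816) = 816/4895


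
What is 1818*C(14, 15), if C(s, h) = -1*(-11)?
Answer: 19998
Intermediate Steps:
C(s, h) = 11
1818*C(14, 15) = 1818*11 = 19998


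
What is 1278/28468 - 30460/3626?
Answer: -215625313/25806242 ≈ -8.3555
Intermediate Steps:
1278/28468 - 30460/3626 = 1278*(1/28468) - 30460*1/3626 = 639/14234 - 15230/1813 = -215625313/25806242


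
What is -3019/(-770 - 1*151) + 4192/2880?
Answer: 130787/27630 ≈ 4.7335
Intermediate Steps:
-3019/(-770 - 1*151) + 4192/2880 = -3019/(-770 - 151) + 4192*(1/2880) = -3019/(-921) + 131/90 = -3019*(-1/921) + 131/90 = 3019/921 + 131/90 = 130787/27630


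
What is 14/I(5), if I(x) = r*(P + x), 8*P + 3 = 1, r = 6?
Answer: 28/57 ≈ 0.49123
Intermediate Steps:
P = -¼ (P = -3/8 + (⅛)*1 = -3/8 + ⅛ = -¼ ≈ -0.25000)
I(x) = -3/2 + 6*x (I(x) = 6*(-¼ + x) = -3/2 + 6*x)
14/I(5) = 14/(-3/2 + 6*5) = 14/(-3/2 + 30) = 14/(57/2) = 14*(2/57) = 28/57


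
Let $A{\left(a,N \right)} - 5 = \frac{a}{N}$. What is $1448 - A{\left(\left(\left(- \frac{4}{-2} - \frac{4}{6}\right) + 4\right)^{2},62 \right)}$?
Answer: $\frac{402469}{279} \approx 1442.5$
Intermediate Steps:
$A{\left(a,N \right)} = 5 + \frac{a}{N}$
$1448 - A{\left(\left(\left(- \frac{4}{-2} - \frac{4}{6}\right) + 4\right)^{2},62 \right)} = 1448 - \left(5 + \frac{\left(\left(- \frac{4}{-2} - \frac{4}{6}\right) + 4\right)^{2}}{62}\right) = 1448 - \left(5 + \left(\left(\left(-4\right) \left(- \frac{1}{2}\right) - \frac{2}{3}\right) + 4\right)^{2} \cdot \frac{1}{62}\right) = 1448 - \left(5 + \left(\left(2 - \frac{2}{3}\right) + 4\right)^{2} \cdot \frac{1}{62}\right) = 1448 - \left(5 + \left(\frac{4}{3} + 4\right)^{2} \cdot \frac{1}{62}\right) = 1448 - \left(5 + \left(\frac{16}{3}\right)^{2} \cdot \frac{1}{62}\right) = 1448 - \left(5 + \frac{256}{9} \cdot \frac{1}{62}\right) = 1448 - \left(5 + \frac{128}{279}\right) = 1448 - \frac{1523}{279} = \frac{402469}{279}$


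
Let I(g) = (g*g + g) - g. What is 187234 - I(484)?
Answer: -47022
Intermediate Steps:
I(g) = g² (I(g) = (g² + g) - g = (g + g²) - g = g²)
187234 - I(484) = 187234 - 1*484² = 187234 - 1*234256 = 187234 - 234256 = -47022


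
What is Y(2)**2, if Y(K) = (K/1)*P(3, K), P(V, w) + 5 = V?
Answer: 16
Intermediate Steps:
P(V, w) = -5 + V
Y(K) = -2*K (Y(K) = (K/1)*(-5 + 3) = (K*1)*(-2) = K*(-2) = -2*K)
Y(2)**2 = (-2*2)**2 = (-4)**2 = 16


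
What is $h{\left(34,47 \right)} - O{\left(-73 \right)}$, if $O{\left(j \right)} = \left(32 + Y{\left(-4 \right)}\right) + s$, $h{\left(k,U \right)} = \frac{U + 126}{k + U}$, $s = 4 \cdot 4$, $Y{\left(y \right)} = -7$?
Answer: $- \frac{3148}{81} \approx -38.864$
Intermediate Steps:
$s = 16$
$h{\left(k,U \right)} = \frac{126 + U}{U + k}$
$O{\left(j \right)} = 41$ ($O{\left(j \right)} = \left(32 - 7\right) + 16 = 25 + 16 = 41$)
$h{\left(34,47 \right)} - O{\left(-73 \right)} = \frac{126 + 47}{47 + 34} - 41 = \frac{1}{81} \cdot 173 - 41 = \frac{173}{81} - 41 = - \frac{3148}{81}$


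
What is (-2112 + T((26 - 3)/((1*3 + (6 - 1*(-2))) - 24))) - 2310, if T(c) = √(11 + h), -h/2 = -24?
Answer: -4422 + √59 ≈ -4414.3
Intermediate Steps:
h = 48 (h = -2*(-24) = 48)
T(c) = √59 (T(c) = √(11 + 48) = √59)
(-2112 + T((26 - 3)/((1*3 + (6 - 1*(-2))) - 24))) - 2310 = (-2112 + √59) - 2310 = -4422 + √59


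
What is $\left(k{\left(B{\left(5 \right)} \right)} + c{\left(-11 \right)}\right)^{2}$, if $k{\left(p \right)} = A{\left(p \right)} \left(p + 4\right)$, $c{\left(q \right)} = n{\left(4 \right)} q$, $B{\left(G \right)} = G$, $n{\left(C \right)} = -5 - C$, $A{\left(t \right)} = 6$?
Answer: $23409$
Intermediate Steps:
$c{\left(q \right)} = - 9 q$ ($c{\left(q \right)} = \left(-5 - 4\right) q = - 9 q$)
$k{\left(p \right)} = 24 + 6 p$ ($k{\left(p \right)} = 6 \left(p + 4\right) = 6 \left(4 + p\right) = 24 + 6 p$)
$\left(k{\left(B{\left(5 \right)} \right)} + c{\left(-11 \right)}\right)^{2} = \left(\left(24 + 6 \cdot 5\right) - -99\right)^{2} = \left(\left(24 + 30\right) + 99\right)^{2} = \left(54 + 99\right)^{2} = 153^{2} = 23409$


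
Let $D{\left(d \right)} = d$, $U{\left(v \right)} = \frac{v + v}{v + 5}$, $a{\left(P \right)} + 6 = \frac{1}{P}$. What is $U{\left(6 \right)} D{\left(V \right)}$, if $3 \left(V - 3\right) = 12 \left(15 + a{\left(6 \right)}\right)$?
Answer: $\frac{476}{11} \approx 43.273$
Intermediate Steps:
$a{\left(P \right)} = -6 + \frac{1}{P}$
$U{\left(v \right)} = \frac{2 v}{5 + v}$
$V = \frac{119}{3}$ ($V = 3 + \frac{12 \left(15 - \left(6 - \frac{1}{6}\right)\right)}{3} = 3 + \frac{12 \left(15 + \left(-6 + \frac{1}{6}\right)\right)}{3} = 3 + \frac{12 \left(15 - \frac{35}{6}\right)}{3} = 3 + \frac{12 \cdot \frac{55}{6}}{3} = 3 + \frac{1}{3} \cdot 110 = 3 + \frac{110}{3} = \frac{119}{3} \approx 39.667$)
$U{\left(6 \right)} D{\left(V \right)} = 2 \cdot 6 \frac{1}{5 + 6} \cdot \frac{119}{3} = 2 \cdot 6 \cdot \frac{1}{11} \cdot \frac{119}{3} = \frac{12}{11} \cdot \frac{119}{3} = \frac{476}{11}$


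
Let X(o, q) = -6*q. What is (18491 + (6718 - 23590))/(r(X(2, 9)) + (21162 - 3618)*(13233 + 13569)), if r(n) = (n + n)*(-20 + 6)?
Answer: 1619/470215800 ≈ 3.4431e-6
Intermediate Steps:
r(n) = -28*n (r(n) = (2*n)*(-14) = -28*n)
(18491 + (6718 - 23590))/(r(X(2, 9)) + (21162 - 3618)*(13233 + 13569)) = (18491 + (6718 - 23590))/(-(-168)*9 + (21162 - 3618)*(13233 + 13569)) = (18491 - 16872)/(-28*(-54) + 17544*26802) = 1619/(1512 + 470214288) = 1619/470215800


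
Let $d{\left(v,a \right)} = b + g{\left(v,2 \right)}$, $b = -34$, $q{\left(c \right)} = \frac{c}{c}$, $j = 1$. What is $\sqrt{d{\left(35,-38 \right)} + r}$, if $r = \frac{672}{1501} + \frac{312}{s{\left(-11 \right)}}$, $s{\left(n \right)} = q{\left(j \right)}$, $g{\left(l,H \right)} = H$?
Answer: $\frac{2 \sqrt{157962238}}{1501} \approx 16.747$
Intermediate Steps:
$q{\left(c \right)} = 1$
$s{\left(n \right)} = 1$
$d{\left(v,a \right)} = -32$ ($d{\left(v,a \right)} = -34 + 2 = -32$)
$r = \frac{468984}{1501}$ ($r = \frac{672}{1501} + \frac{312}{1} = 672 \cdot \frac{1}{1501} + 312 \cdot 1 = \frac{672}{1501} + 312 = \frac{468984}{1501} \approx 312.45$)
$\sqrt{d{\left(35,-38 \right)} + r} = \sqrt{-32 + \frac{468984}{1501}} = \sqrt{\frac{420952}{1501}} = \frac{2 \sqrt{157962238}}{1501}$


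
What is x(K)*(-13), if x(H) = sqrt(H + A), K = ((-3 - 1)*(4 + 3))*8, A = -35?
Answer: -13*I*sqrt(259) ≈ -209.22*I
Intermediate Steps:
K = -224 (K = -4*7*8 = -28*8 = -224)
x(H) = sqrt(-35 + H) (x(H) = sqrt(H - 35) = sqrt(-35 + H))
x(K)*(-13) = sqrt(-35 - 224)*(-13) = sqrt(-259)*(-13) = (I*sqrt(259))*(-13) = -13*I*sqrt(259)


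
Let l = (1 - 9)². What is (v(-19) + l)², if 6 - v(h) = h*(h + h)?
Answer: 425104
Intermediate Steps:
l = 64 (l = (-8)² = 64)
v(h) = 6 - 2*h² (v(h) = 6 - h*(h + h) = 6 - h*2*h = 6 - 2*h²)
(v(-19) + l)² = ((6 - 2*(-19)²) + 64)² = ((6 - 2*361) + 64)² = ((6 - 722) + 64)² = (-716 + 64)² = (-652)² = 425104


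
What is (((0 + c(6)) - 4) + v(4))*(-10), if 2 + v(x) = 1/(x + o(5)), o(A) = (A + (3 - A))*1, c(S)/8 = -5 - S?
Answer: 6570/7 ≈ 938.57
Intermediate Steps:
c(S) = -40 - 8*S (c(S) = 8*(-5 - S) = -40 - 8*S)
o(A) = 3 (o(A) = 3*1 = 3)
v(x) = -2 + 1/(3 + x) (v(x) = -2 + 1/(x + 3) = -2 + 1/(3 + x))
(((0 + c(6)) - 4) + v(4))*(-10) = (((0 + (-40 - 8*6)) - 4) + (-5 - 2*4)/(3 + 4))*(-10) = (((0 + (-40 - 48)) - 4) + (-5 - 8)/7)*(-10) = (((0 - 88) - 4) + (1/7)*(-13))*(-10) = ((-88 - 4) - 13/7)*(-10) = (-92 - 13/7)*(-10) = -657/7*(-10) = 6570/7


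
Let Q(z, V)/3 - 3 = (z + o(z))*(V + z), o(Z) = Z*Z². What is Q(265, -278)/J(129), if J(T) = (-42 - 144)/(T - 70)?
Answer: 14273785453/62 ≈ 2.3022e+8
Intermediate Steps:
o(Z) = Z³
Q(z, V) = 9 + 3*(V + z)*(z + z³) (Q(z, V) = 9 + 3*((z + z³)*(V + z)) = 9 + 3*((V + z)*(z + z³)) = 9 + 3*(V + z)*(z + z³))
J(T) = -186/(-70 + T)
Q(265, -278)/J(129) = (9 + 3*265² + 3*265⁴ + 3*(-278)*265 + 3*(-278)*265³)/((-186/(-70 + 129))) = (9 + 3*70225 + 3*4931550625 - 221010 + 3*(-278)*18609625)/((-186/59)) = (9 + 210675 + 14794651875 - 221010 - 15520427250)/((-186*1/59)) = -725785701/(-186/59) = -725785701*(-59/186) = 14273785453/62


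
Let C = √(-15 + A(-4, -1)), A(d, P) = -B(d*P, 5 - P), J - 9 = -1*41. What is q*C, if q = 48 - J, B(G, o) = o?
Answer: 80*I*√21 ≈ 366.61*I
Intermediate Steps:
J = -32 (J = 9 - 1*41 = 9 - 41 = -32)
A(d, P) = -5 + P (A(d, P) = -(5 - P) = -5 + P)
C = I*√21 (C = √(-15 + (-5 - 1)) = √(-15 - 6) = √(-21) = I*√21 ≈ 4.5826*I)
q = 80 (q = 48 - 1*(-32) = 48 + 32 = 80)
q*C = 80*(I*√21) = 80*I*√21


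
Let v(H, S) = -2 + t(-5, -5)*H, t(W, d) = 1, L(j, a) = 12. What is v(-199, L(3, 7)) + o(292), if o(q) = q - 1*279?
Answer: -188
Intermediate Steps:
o(q) = -279 + q (o(q) = q - 279 = -279 + q)
v(H, S) = -2 + H (v(H, S) = -2 + 1*H = -2 + H)
v(-199, L(3, 7)) + o(292) = (-2 - 199) + (-279 + 292) = -201 + 13 = -188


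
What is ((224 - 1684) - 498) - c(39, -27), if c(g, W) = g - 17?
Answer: -1980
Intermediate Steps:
c(g, W) = -17 + g
((224 - 1684) - 498) - c(39, -27) = ((224 - 1684) - 498) - (-17 + 39) = (-1460 - 498) - 1*22 = -1958 - 22 = -1980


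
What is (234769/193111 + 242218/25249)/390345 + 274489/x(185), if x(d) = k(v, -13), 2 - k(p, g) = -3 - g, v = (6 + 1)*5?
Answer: -522425973387247616063/15226139446283640 ≈ -34311.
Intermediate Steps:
v = 35 (v = 7*5 = 35)
k(p, g) = 5 + g (k(p, g) = 2 - (-3 - g) = 2 + (3 + g) = 5 + g)
x(d) = -8 (x(d) = 5 - 13 = -8)
(234769/193111 + 242218/25249)/390345 + 274489/x(185) = (234769/193111 + 242218/25249)/390345 + 274489/(-8) = (234769*(1/193111) + 242218*(1/25249))*(1/390345) + 274489*(-⅛) = (234769/193111 + 242218/25249)*(1/390345) - 274489/8 = (52702642679/4875859639)*(1/390345) - 274489/8 = 52702642679/1903267430785455 - 274489/8 = -522425973387247616063/15226139446283640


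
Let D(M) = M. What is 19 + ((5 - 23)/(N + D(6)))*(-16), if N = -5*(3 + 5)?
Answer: 179/17 ≈ 10.529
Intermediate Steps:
N = -40 (N = -5*8 = -40)
19 + ((5 - 23)/(N + D(6)))*(-16) = 19 + ((5 - 23)/(-40 + 6))*(-16) = 19 - 18/(-34)*(-16) = 19 - 18*(-1/34)*(-16) = 19 + (9/17)*(-16) = 19 - 144/17 = 179/17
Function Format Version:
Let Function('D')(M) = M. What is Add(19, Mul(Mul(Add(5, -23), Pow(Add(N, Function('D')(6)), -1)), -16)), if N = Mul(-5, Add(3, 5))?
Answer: Rational(179, 17) ≈ 10.529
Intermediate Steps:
N = -40 (N = Mul(-5, 8) = -40)
Add(19, Mul(Mul(Add(5, -23), Pow(Add(N, Function('D')(6)), -1)), -16)) = Add(19, Mul(Mul(Add(5, -23), Pow(Add(-40, 6), -1)), -16)) = Add(19, Mul(Mul(-18, Pow(-34, -1)), -16)) = Add(19, Mul(Mul(-18, Rational(-1, 34)), -16)) = Add(19, Mul(Rational(9, 17), -16)) = Add(19, Rational(-144, 17)) = Rational(179, 17)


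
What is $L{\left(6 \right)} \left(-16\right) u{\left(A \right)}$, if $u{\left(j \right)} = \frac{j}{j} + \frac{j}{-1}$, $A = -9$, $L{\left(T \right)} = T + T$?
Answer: $-1920$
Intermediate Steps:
$L{\left(T \right)} = 2 T$
$u{\left(j \right)} = 1 - j$ ($u{\left(j \right)} = 1 + j \left(-1\right) = 1 - j$)
$L{\left(6 \right)} \left(-16\right) u{\left(A \right)} = 2 \cdot 6 \left(-16\right) \left(1 - -9\right) = 12 \left(-16\right) \left(1 + 9\right) = \left(-192\right) 10 = -1920$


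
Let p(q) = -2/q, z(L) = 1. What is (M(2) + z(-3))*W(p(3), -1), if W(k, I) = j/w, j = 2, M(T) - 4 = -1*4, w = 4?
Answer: ½ ≈ 0.50000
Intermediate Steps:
M(T) = 0 (M(T) = 4 - 1*4 = 4 - 4 = 0)
W(k, I) = ½ (W(k, I) = 2/4 = 2*(¼) = ½)
(M(2) + z(-3))*W(p(3), -1) = (0 + 1)*(½) = 1*(½) = ½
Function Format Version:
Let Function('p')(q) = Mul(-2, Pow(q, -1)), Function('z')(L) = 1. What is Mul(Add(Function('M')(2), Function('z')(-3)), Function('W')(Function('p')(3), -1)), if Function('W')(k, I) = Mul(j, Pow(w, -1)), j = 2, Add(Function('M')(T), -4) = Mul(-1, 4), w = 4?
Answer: Rational(1, 2) ≈ 0.50000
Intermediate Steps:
Function('M')(T) = 0 (Function('M')(T) = Add(4, Mul(-1, 4)) = Add(4, -4) = 0)
Function('W')(k, I) = Rational(1, 2) (Function('W')(k, I) = Mul(2, Pow(4, -1)) = Mul(2, Rational(1, 4)) = Rational(1, 2))
Mul(Add(Function('M')(2), Function('z')(-3)), Function('W')(Function('p')(3), -1)) = Mul(Add(0, 1), Rational(1, 2)) = Mul(1, Rational(1, 2)) = Rational(1, 2)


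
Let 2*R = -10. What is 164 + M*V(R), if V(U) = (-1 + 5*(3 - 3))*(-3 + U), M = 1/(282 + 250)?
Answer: 21814/133 ≈ 164.02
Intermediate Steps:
R = -5 (R = (½)*(-10) = -5)
M = 1/532 ≈ 0.0018797
V(U) = 3 - U (V(U) = (-1 + 5*0)*(-3 + U) = (-1 + 0)*(-3 + U) = -(-3 + U) = 3 - U)
164 + M*V(R) = 164 + (3 - 1*(-5))/532 = 164 + (3 + 5)/532 = 164 + (1/532)*8 = 164 + 2/133 = 21814/133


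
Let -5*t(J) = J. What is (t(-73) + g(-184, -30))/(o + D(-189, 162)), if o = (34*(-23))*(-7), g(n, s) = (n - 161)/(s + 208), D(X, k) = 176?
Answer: 11269/5028500 ≈ 0.0022410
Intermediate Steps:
g(n, s) = (-161 + n)/(208 + s)
o = 5474 (o = -782*(-7) = 5474)
t(J) = -J/5
(t(-73) + g(-184, -30))/(o + D(-189, 162)) = (-1/5*(-73) + (-161 - 184)/(208 - 30))/(5474 + 176) = (73/5 - 345/178)/5650 = (73/5 + (1/178)*(-345))*(1/5650) = (73/5 - 345/178)*(1/5650) = (11269/890)*(1/5650) = 11269/5028500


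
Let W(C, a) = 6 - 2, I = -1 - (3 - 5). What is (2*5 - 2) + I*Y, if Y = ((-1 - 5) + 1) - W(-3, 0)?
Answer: -1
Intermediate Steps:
I = 1 (I = -1 - 1*(-2) = -1 + 2 = 1)
W(C, a) = 4
Y = -9 (Y = ((-1 - 5) + 1) - 1*4 = (-6 + 1) - 4 = -5 - 4 = -9)
(2*5 - 2) + I*Y = (2*5 - 2) + 1*(-9) = (10 - 2) - 9 = 8 - 9 = -1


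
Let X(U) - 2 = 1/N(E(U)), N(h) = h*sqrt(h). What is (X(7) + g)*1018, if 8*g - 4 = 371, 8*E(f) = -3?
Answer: 199019/4 + 16288*I*sqrt(6)/9 ≈ 49755.0 + 4433.0*I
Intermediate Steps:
E(f) = -3/8 (E(f) = (1/8)*(-3) = -3/8)
g = 375/8 (g = 1/2 + (1/8)*371 = 1/2 + 371/8 = 375/8 ≈ 46.875)
N(h) = h**(3/2)
X(U) = 2 + 16*I*sqrt(6)/9 (X(U) = 2 + 1/((-3/8)**(3/2)) = 2 + 1/(-3*I*sqrt(6)/32) = 2 + 16*I*sqrt(6)/9)
(X(7) + g)*1018 = ((2 + 16*I*sqrt(6)/9) + 375/8)*1018 = (391/8 + 16*I*sqrt(6)/9)*1018 = 199019/4 + 16288*I*sqrt(6)/9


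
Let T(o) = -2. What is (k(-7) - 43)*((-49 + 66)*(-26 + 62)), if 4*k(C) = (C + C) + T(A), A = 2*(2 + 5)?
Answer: -28764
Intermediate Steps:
A = 14 (A = 2*7 = 14)
k(C) = -½ + C/2 (k(C) = ((C + C) - 2)/4 = (2*C - 2)/4 = (-2 + 2*C)/4 = -½ + C/2)
(k(-7) - 43)*((-49 + 66)*(-26 + 62)) = ((-½ + (½)*(-7)) - 43)*((-49 + 66)*(-26 + 62)) = ((-½ - 7/2) - 43)*(17*36) = (-4 - 43)*612 = -47*612 = -28764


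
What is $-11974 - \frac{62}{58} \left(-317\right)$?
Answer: $- \frac{337419}{29} \approx -11635.0$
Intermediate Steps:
$-11974 - \frac{62}{58} \left(-317\right) = -11974 - 62 \cdot \frac{1}{58} \left(-317\right) = -11974 - \frac{31}{29} \left(-317\right) = -11974 - - \frac{9827}{29} = -11974 + \frac{9827}{29} = - \frac{337419}{29}$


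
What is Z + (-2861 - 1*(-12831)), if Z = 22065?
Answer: 32035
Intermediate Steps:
Z + (-2861 - 1*(-12831)) = 22065 + (-2861 - 1*(-12831)) = 22065 + (-2861 + 12831) = 22065 + 9970 = 32035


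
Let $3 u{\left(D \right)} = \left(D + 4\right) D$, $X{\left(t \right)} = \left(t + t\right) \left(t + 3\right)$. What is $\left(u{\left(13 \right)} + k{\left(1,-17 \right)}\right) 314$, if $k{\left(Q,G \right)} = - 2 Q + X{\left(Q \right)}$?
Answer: $\frac{75046}{3} \approx 25015.0$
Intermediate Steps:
$X{\left(t \right)} = 2 t \left(3 + t\right)$
$k{\left(Q,G \right)} = - 2 Q + 2 Q \left(3 + Q\right)$
$u{\left(D \right)} = \frac{D \left(4 + D\right)}{3}$ ($u{\left(D \right)} = \frac{\left(D + 4\right) D}{3} = \frac{\left(4 + D\right) D}{3} = \frac{D \left(4 + D\right)}{3}$)
$\left(u{\left(13 \right)} + k{\left(1,-17 \right)}\right) 314 = \left(\frac{1}{3} \cdot 13 \left(4 + 13\right) + 2 \cdot 1 \left(2 + 1\right)\right) 314 = \left(\frac{1}{3} \cdot 13 \cdot 17 + 2 \cdot 1 \cdot 3\right) 314 = \left(\frac{221}{3} + 6\right) 314 = \frac{239}{3} \cdot 314 = \frac{75046}{3}$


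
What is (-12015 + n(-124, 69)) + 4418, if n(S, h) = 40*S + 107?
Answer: -12450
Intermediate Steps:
n(S, h) = 107 + 40*S
(-12015 + n(-124, 69)) + 4418 = (-12015 + (107 + 40*(-124))) + 4418 = (-12015 + (107 - 4960)) + 4418 = (-12015 - 4853) + 4418 = -16868 + 4418 = -12450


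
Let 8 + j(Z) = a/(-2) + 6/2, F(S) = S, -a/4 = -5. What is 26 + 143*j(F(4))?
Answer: -2119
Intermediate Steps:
a = 20 (a = -4*(-5) = 20)
j(Z) = -15 (j(Z) = -8 + (20/(-2) + 6/2) = -8 + (20*(-1/2) + 6*(1/2)) = -8 + (-10 + 3) = -8 - 7 = -15)
26 + 143*j(F(4)) = 26 + 143*(-15) = 26 - 2145 = -2119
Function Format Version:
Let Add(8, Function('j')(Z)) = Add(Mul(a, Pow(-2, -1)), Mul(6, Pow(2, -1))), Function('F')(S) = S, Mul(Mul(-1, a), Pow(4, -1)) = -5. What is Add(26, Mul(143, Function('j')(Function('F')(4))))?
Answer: -2119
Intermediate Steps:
a = 20 (a = Mul(-4, -5) = 20)
Function('j')(Z) = -15 (Function('j')(Z) = Add(-8, Add(Mul(20, Pow(-2, -1)), Mul(6, Pow(2, -1)))) = Add(-8, Add(Mul(20, Rational(-1, 2)), Mul(6, Rational(1, 2)))) = Add(-8, Add(-10, 3)) = Add(-8, -7) = -15)
Add(26, Mul(143, Function('j')(Function('F')(4)))) = Add(26, Mul(143, -15)) = Add(26, -2145) = -2119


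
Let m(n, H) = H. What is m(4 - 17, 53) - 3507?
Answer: -3454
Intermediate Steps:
m(4 - 17, 53) - 3507 = 53 - 3507 = -3454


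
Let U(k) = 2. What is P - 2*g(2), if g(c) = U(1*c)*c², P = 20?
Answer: 4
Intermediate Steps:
g(c) = 2*c²
P - 2*g(2) = 20 - 4*2² = 20 - 4*4 = 20 - 2*8 = 20 - 16 = 4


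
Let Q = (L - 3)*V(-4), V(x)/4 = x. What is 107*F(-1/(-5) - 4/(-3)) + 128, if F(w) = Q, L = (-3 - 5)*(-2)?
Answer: -22128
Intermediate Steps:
L = 16 (L = -8*(-2) = 16)
V(x) = 4*x
Q = -208 (Q = (16 - 3)*(4*(-4)) = 13*(-16) = -208)
F(w) = -208
107*F(-1/(-5) - 4/(-3)) + 128 = 107*(-208) + 128 = -22256 + 128 = -22128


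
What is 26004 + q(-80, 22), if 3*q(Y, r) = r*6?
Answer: 26048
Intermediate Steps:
q(Y, r) = 2*r (q(Y, r) = (r*6)/3 = (6*r)/3 = 2*r)
26004 + q(-80, 22) = 26004 + 2*22 = 26004 + 44 = 26048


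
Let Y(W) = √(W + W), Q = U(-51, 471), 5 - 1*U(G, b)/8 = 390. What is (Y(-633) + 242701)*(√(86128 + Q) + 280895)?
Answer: (242701 + I*√1266)*(280895 + 2*√20762) ≈ 6.8243e+10 + 1.0005e+7*I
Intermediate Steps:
U(G, b) = -3080 (U(G, b) = 40 - 8*390 = 40 - 3120 = -3080)
Q = -3080
Y(W) = √2*√W (Y(W) = √(2*W) = √2*√W)
(Y(-633) + 242701)*(√(86128 + Q) + 280895) = (√2*√(-633) + 242701)*(√(86128 - 3080) + 280895) = (√2*(I*√633) + 242701)*(√83048 + 280895) = (I*√1266 + 242701)*(2*√20762 + 280895) = (242701 + I*√1266)*(280895 + 2*√20762)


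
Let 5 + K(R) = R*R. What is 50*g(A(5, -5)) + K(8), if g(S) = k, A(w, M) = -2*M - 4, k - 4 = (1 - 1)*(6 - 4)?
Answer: 259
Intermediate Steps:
k = 4 (k = 4 + (1 - 1)*(6 - 4) = 4 + 0*2 = 4 + 0 = 4)
A(w, M) = -4 - 2*M
K(R) = -5 + R**2 (K(R) = -5 + R*R = -5 + R**2)
g(S) = 4
50*g(A(5, -5)) + K(8) = 50*4 + (-5 + 8**2) = 200 + (-5 + 64) = 200 + 59 = 259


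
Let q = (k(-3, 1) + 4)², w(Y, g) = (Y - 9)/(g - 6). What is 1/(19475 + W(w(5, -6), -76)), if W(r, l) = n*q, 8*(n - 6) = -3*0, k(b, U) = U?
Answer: 1/19625 ≈ 5.0955e-5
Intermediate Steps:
w(Y, g) = (-9 + Y)/(-6 + g)
n = 6 (n = 6 + (-3*0)/8 = 6 + (⅛)*0 = 6 + 0 = 6)
q = 25 (q = (1 + 4)² = 5² = 25)
W(r, l) = 150 (W(r, l) = 6*25 = 150)
1/(19475 + W(w(5, -6), -76)) = 1/(19475 + 150) = 1/19625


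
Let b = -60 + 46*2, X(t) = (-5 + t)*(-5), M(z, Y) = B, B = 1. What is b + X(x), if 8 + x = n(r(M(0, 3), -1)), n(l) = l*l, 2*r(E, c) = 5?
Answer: 263/4 ≈ 65.750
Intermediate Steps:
M(z, Y) = 1
r(E, c) = 5/2 (r(E, c) = (1/2)*5 = 5/2)
n(l) = l**2
x = -7/4 (x = -8 + (5/2)**2 = -8 + 25/4 = -7/4 ≈ -1.7500)
X(t) = 25 - 5*t
b = 32 (b = -60 + 92 = 32)
b + X(x) = 32 + (25 - 5*(-7/4)) = 32 + (25 + 35/4) = 32 + 135/4 = 263/4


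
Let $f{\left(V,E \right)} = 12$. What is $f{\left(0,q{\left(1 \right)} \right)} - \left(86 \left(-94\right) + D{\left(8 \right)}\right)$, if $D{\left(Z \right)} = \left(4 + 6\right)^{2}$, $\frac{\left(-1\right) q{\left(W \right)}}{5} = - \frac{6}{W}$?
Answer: $7996$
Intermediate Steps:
$q{\left(W \right)} = \frac{30}{W}$ ($q{\left(W \right)} = - 5 \left(- \frac{6}{W}\right) = \frac{30}{W}$)
$D{\left(Z \right)} = 100$ ($D{\left(Z \right)} = 10^{2} = 100$)
$f{\left(0,q{\left(1 \right)} \right)} - \left(86 \left(-94\right) + D{\left(8 \right)}\right) = 12 - \left(86 \left(-94\right) + 100\right) = 12 - \left(-8084 + 100\right) = 12 - -7984 = 12 + 7984 = 7996$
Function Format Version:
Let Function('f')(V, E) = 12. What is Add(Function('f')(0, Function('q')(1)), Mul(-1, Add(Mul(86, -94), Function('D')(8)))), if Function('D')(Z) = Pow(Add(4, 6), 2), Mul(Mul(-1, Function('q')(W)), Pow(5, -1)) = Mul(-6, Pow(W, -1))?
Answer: 7996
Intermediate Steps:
Function('q')(W) = Mul(30, Pow(W, -1)) (Function('q')(W) = Mul(-5, Mul(-6, Pow(W, -1))) = Mul(30, Pow(W, -1)))
Function('D')(Z) = 100 (Function('D')(Z) = Pow(10, 2) = 100)
Add(Function('f')(0, Function('q')(1)), Mul(-1, Add(Mul(86, -94), Function('D')(8)))) = Add(12, Mul(-1, Add(Mul(86, -94), 100))) = Add(12, Mul(-1, Add(-8084, 100))) = Add(12, Mul(-1, -7984)) = Add(12, 7984) = 7996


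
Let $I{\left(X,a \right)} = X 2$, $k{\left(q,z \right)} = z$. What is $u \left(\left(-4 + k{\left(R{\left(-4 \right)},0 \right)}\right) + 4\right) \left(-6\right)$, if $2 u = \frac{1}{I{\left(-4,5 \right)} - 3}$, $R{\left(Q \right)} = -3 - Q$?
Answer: $0$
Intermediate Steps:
$I{\left(X,a \right)} = 2 X$
$u = - \frac{1}{22}$ ($u = \frac{1}{2 \left(2 \left(-4\right) - 3\right)} = \frac{1}{2 \left(-8 - 3\right)} = \frac{1}{2 \left(-11\right)} = \frac{1}{2} \left(- \frac{1}{11}\right) = - \frac{1}{22} \approx -0.045455$)
$u \left(\left(-4 + k{\left(R{\left(-4 \right)},0 \right)}\right) + 4\right) \left(-6\right) = - \frac{\left(\left(-4 + 0\right) + 4\right) \left(-6\right)}{22} = - \frac{\left(-4 + 4\right) \left(-6\right)}{22} = - \frac{0 \left(-6\right)}{22} = \left(- \frac{1}{22}\right) 0 = 0$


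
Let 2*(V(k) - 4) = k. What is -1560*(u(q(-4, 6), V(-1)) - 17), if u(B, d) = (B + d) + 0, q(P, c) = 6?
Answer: 11700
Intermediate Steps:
V(k) = 4 + k/2
u(B, d) = B + d
-1560*(u(q(-4, 6), V(-1)) - 17) = -1560*((6 + (4 + (½)*(-1))) - 17) = -1560*((6 + (4 - ½)) - 17) = -1560*((6 + 7/2) - 17) = -1560*(19/2 - 17) = -1560*(-15/2) = 11700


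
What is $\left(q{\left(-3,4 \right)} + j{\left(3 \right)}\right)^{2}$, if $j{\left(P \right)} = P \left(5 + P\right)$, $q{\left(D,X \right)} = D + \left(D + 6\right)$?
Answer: $576$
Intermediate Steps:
$q{\left(D,X \right)} = 6 + 2 D$ ($q{\left(D,X \right)} = D + \left(6 + D\right) = 6 + 2 D$)
$\left(q{\left(-3,4 \right)} + j{\left(3 \right)}\right)^{2} = \left(\left(6 + 2 \left(-3\right)\right) + 3 \left(5 + 3\right)\right)^{2} = \left(\left(6 - 6\right) + 3 \cdot 8\right)^{2} = \left(0 + 24\right)^{2} = 24^{2} = 576$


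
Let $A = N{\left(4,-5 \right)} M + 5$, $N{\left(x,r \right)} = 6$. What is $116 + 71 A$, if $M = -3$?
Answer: $-807$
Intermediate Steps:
$A = -13$ ($A = 6 \left(-3\right) + 5 = -18 + 5 = -13$)
$116 + 71 A = 116 + 71 \left(-13\right) = 116 - 923 = -807$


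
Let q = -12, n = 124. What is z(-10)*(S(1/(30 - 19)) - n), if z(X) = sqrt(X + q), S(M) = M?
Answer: -1363*I*sqrt(22)/11 ≈ -581.19*I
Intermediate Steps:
z(X) = sqrt(-12 + X) (z(X) = sqrt(X - 12) = sqrt(-12 + X))
z(-10)*(S(1/(30 - 19)) - n) = sqrt(-12 - 10)*(1/(30 - 19) - 1*124) = sqrt(-22)*(1/11 - 124) = (I*sqrt(22))*(1/11 - 124) = (I*sqrt(22))*(-1363/11) = -1363*I*sqrt(22)/11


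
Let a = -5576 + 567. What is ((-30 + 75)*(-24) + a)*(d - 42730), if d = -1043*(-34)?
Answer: 44254852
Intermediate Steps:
a = -5009
d = 35462
((-30 + 75)*(-24) + a)*(d - 42730) = ((-30 + 75)*(-24) - 5009)*(35462 - 42730) = (45*(-24) - 5009)*(-7268) = (-1080 - 5009)*(-7268) = -6089*(-7268) = 44254852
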